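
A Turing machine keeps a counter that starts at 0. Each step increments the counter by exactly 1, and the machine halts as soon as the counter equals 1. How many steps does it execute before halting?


Counter starts at 0. Counting sequence:
  Step 1: counter = 1
Counter reached 1 -> halt
Total steps = 1

1


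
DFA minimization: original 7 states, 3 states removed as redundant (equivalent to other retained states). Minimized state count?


Original DFA: 7 states
Redundant states removed: 3
Minimized states = original - removed
= 7 - 3
= 4

4


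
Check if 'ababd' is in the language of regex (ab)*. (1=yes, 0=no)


Pattern: (ab)*
String: 'ababd'
Pattern requires: zero or more repetitions of 'ab'
Length 5 is odd -> cannot be (ab)* -> no match
Result: 0

0


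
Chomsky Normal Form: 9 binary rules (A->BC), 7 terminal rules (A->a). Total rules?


CNF allows two rule forms:
  A -> BC (binary): 9 rules
  A -> a (terminal): 7 rules
Total = 9 + 7 = 16

16


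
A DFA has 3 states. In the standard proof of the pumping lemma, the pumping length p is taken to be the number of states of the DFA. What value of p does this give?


Pumping lemma for regular languages (standard proof):
Take p = |Q|, the number of DFA states.
Any string of length >= |Q| passes through |Q|+1 states while reading its first |Q| symbols,
so by pigeonhole some state repeats, giving the loop that can be pumped.
Here |Q| = 3
Therefore the proof uses p = 3

3


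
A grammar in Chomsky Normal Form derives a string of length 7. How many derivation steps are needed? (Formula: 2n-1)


Chomsky Normal Form derivation:
String length n = 7
Each step either:
  - Splits a nonterminal into two (n-1 such steps)
  - Converts a nonterminal to terminal (n such steps)
Total = (n-1) + n = 2n - 1
= 2(7) - 1
= 14 - 1
= 13

13


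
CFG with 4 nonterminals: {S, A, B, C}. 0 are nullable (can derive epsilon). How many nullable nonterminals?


Nonterminals: {S, A, B, C}
A nonterminal is nullable if it can derive epsilon
Counting nullable nonterminals: 0
Total nullable = 0

0


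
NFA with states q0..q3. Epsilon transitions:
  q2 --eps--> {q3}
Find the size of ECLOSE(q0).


Starting from q0
Initialize closure = {q0}
q0 has no outgoing epsilon transitions -> nothing to add
Final closure: {q0}
Size = 1

1


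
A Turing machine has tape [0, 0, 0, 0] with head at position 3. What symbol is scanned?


Tape: [0, 0, 0, 0]
Positions: 0 1 2 3
Values:    0 0 0 0
Head at position 3
tape[3] = 0

0


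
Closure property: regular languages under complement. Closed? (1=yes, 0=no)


Regular languages are closed under:
- Union (DFA product construction)
- Intersection (DFA product construction)
- Complement (swap accept/reject states)
- Concatenation (NFA construction)
- Kleene star (NFA construction)
complement is in this list
Therefore: closed

1


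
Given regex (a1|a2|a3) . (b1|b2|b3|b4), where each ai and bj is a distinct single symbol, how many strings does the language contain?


First group: 3 alternatives
Second group: 4 alternatives
Concatenation: each choice from group 1 pairs with each from group 2
Total = 3 x 4 = 12

12


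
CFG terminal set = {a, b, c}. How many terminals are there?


Terminal symbols: a, b, c
Counting each: a (#1), b (#2), c (#3)
Total = 3

3


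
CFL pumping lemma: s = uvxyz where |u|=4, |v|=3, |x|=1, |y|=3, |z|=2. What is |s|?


|s| = |u| + |v| + |x| + |y| + |z|
= 4 + 3 + 1 + 3 + 2
= 7 + 1 + 5
= 8 + 5
= 13

13


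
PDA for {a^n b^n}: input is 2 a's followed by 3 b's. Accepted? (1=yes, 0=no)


Language requires equal numbers of a's and b's
PDA pushes for each 'a', pops for each 'b'
Number of a's = 2
Number of b's = 3
2 != 3 -> Reject

0


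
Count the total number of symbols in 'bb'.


String: 'bb'
Counting characters:
  'b' appears 2 time(s)
Total length = 0 + 2 = 2

2


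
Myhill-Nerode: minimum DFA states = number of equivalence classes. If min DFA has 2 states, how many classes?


Myhill-Nerode theorem:
Number of equivalence classes = number of states in minimal DFA
Minimal DFA states = 2
Therefore equivalence classes = 2

2


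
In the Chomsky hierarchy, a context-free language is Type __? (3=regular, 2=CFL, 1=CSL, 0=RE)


Chomsky hierarchy levels:
  Type 3: Regular (DFA/NFA/regex)
  Type 2: Context-free (PDA)
  Type 1: Context-sensitive
  Type 0: Recursively enumerable (TM)
'context-free' corresponds to Type 2

2


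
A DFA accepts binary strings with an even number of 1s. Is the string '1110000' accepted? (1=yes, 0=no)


DFA has 2 states: q_even (start, accept=yes) and q_odd
Processing string '1110000' character by character:
  Position 0: read '1', 1-count=1 -> q_odd
  Position 1: read '1', 1-count=2 -> q_even
  Position 2: read '1', 1-count=3 -> q_odd
  Position 3: read '0', 1-count=3 -> q_odd (no change)
  Position 4: read '0', 1-count=3 -> q_odd (no change)
  Position 5: read '0', 1-count=3 -> q_odd (no change)
  Position 6: read '0', 1-count=3 -> q_odd (no change)
Final state: q_odd, total 1s = 3 (odd); the DFA requires an even count -> reject

0


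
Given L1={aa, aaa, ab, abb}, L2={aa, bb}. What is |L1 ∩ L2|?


L1 = {aa, aaa, ab, abb}
L2 = {aa, bb}
Checking each string in L1 against L2:
  'aa': in L2? Yes
  'aaa': in L2? No
  'ab': in L2? No
  'abb': in L2? No
Intersection = {aa}
|L1 ∩ L2| = 1

1


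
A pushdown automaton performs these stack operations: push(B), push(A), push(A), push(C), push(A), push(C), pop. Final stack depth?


Tracing stack operations:
  push(B) -> stack = [B], depth=1
  push(A) -> stack = [B,A], depth=2
  push(A) -> stack = [B,A,A], depth=3
  push(C) -> stack = [B,A,A,C], depth=4
  push(A) -> stack = [B,A,A,C,A], depth=5
  push(C) -> stack = [B,A,A,C,A,C], depth=6
  pop -> removed C, stack = [B,A,A,C,A], depth=5
Final depth = 5

5


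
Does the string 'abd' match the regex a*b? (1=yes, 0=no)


Pattern: a*b
String: 'abd'
Pattern requires: zero or more 'a's followed by exactly one 'b'
Found 1 leading 'a's
Remaining: 'bd'
Remaining is not 'b' -> no match
Result: 0

0


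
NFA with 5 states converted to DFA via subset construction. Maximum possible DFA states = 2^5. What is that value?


NFA has 5 states
Subset construction: each DFA state = subset of NFA states
Maximum subsets = 2^5
2^5 = 32

32


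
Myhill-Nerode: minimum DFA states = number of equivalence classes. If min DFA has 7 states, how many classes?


Myhill-Nerode theorem:
Number of equivalence classes = number of states in minimal DFA
Minimal DFA states = 7
Therefore equivalence classes = 7

7


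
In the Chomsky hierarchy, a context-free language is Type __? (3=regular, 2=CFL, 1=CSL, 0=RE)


Chomsky hierarchy levels:
  Type 3: Regular (DFA/NFA/regex)
  Type 2: Context-free (PDA)
  Type 1: Context-sensitive
  Type 0: Recursively enumerable (TM)
'context-free' corresponds to Type 2

2


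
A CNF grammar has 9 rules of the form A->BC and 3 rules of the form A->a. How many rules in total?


CNF allows two rule forms:
  A -> BC (binary): 9 rules
  A -> a (terminal): 3 rules
Total = 9 + 3 = 12

12


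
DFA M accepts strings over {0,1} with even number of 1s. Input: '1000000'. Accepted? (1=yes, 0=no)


DFA has 2 states: q_even (start, accept=yes) and q_odd
Processing string '1000000' character by character:
  Position 0: read '1', 1-count=1 -> q_odd
  Position 1: read '0', 1-count=1 -> q_odd (no change)
  Position 2: read '0', 1-count=1 -> q_odd (no change)
  Position 3: read '0', 1-count=1 -> q_odd (no change)
  Position 4: read '0', 1-count=1 -> q_odd (no change)
  Position 5: read '0', 1-count=1 -> q_odd (no change)
  Position 6: read '0', 1-count=1 -> q_odd (no change)
Final state: q_odd, total 1s = 1 (odd); the DFA requires an even count -> reject

0


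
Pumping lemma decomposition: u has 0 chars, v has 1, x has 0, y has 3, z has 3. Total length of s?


|s| = |u| + |v| + |x| + |y| + |z|
= 0 + 1 + 0 + 3 + 3
= 1 + 0 + 6
= 1 + 6
= 7

7


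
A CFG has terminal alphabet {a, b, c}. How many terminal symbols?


Terminal symbols: a, b, c
Counting each: a (#1), b (#2), c (#3)
Total = 3

3


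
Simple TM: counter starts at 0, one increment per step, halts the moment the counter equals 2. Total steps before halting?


Counter starts at 0. Counting sequence:
  Step 1: counter = 1
  Step 2: counter = 2
Counter reached 2 -> halt
Total steps = 2

2


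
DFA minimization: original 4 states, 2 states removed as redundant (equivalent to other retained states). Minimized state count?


Original DFA: 4 states
Redundant states removed: 2
Minimized states = original - removed
= 4 - 2
= 2

2


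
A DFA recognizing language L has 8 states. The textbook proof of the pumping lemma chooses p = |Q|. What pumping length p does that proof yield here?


Pumping lemma for regular languages (standard proof):
Take p = |Q|, the number of DFA states.
Any string of length >= |Q| passes through |Q|+1 states while reading its first |Q| symbols,
so by pigeonhole some state repeats, giving the loop that can be pumped.
Here |Q| = 8
Therefore the proof uses p = 8

8


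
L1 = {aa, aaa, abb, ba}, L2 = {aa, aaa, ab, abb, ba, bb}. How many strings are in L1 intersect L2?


L1 = {aa, aaa, abb, ba}
L2 = {aa, aaa, ab, abb, ba, bb}
Checking each string in L1 against L2:
  'aa': in L2? Yes
  'aaa': in L2? Yes
  'abb': in L2? Yes
  'ba': in L2? Yes
Intersection = {aa, aaa, abb, ba}
|L1 ∩ L2| = 4

4


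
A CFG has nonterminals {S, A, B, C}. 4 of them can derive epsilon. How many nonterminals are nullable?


Nonterminals: {S, A, B, C}
A nonterminal is nullable if it can derive epsilon
Counting nullable nonterminals: 4
Total nullable = 4

4


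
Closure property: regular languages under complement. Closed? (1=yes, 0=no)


Regular languages are closed under:
- Union (DFA product construction)
- Intersection (DFA product construction)
- Complement (swap accept/reject states)
- Concatenation (NFA construction)
- Kleene star (NFA construction)
complement is in this list
Therefore: closed

1


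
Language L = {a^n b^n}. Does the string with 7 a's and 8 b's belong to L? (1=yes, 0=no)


Language requires equal numbers of a's and b's
PDA pushes for each 'a', pops for each 'b'
Number of a's = 7
Number of b's = 8
7 != 8 -> Reject

0


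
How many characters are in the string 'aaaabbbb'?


String: 'aaaabbbb'
Counting characters:
  'a' appears 4 time(s)
  'b' appears 4 time(s)
Total length = 4 + 4 = 8

8


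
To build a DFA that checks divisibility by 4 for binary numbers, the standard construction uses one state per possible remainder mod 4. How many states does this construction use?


Divisibility by 4 is tracked via the remainder mod 4: 0, 1, ..., 3
The construction assigns one state to each remainder
Number of remainders = 4

4


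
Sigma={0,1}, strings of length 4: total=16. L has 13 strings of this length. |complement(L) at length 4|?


Alphabet: {0,1}
String length: 4
Total strings of length 4 = 2^4 = 16
Strings in L = 13
Complement = total - |L|
= 16 - 13
= 3

3


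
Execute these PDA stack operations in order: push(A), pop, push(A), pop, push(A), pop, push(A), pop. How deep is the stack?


Tracing stack operations:
  push(A) -> stack = [A], depth=1
  pop -> removed A, stack = [], depth=0
  push(A) -> stack = [A], depth=1
  pop -> removed A, stack = [], depth=0
  push(A) -> stack = [A], depth=1
  pop -> removed A, stack = [], depth=0
  push(A) -> stack = [A], depth=1
  pop -> removed A, stack = [], depth=0
Final depth = 0

0


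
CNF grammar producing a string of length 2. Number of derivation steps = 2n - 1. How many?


Chomsky Normal Form derivation:
String length n = 2
Each step either:
  - Splits a nonterminal into two (n-1 such steps)
  - Converts a nonterminal to terminal (n such steps)
Total = (n-1) + n = 2n - 1
= 2(2) - 1
= 4 - 1
= 3

3


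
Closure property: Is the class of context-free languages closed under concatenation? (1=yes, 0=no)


CFL closure properties:
  Closed under: union, concatenation, Kleene star
  NOT closed under: intersection, complement
Operation 'concatenation' is in closed list -> Yes (closed)

1


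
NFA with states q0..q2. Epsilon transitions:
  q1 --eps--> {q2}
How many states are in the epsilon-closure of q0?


Starting from q0
Initialize closure = {q0}
q0 has no outgoing epsilon transitions -> nothing to add
Final closure: {q0}
Size = 1

1


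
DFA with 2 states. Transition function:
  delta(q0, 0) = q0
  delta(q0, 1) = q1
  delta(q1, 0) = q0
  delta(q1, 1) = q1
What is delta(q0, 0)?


Looking up transition function:
delta(q0, 0) in the table
Row: q0, Column: 0
Result: q0

q0


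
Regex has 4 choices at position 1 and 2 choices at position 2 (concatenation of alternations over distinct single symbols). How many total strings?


First group: 4 alternatives
Second group: 2 alternatives
Concatenation: each choice from group 1 pairs with each from group 2
Total = 4 x 2 = 8

8


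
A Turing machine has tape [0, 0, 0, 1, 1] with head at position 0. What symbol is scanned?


Tape: [0, 0, 0, 1, 1]
Positions: 0 1 2 3 4
Values:    0 0 0 1 1
Head at position 0
tape[0] = 0

0


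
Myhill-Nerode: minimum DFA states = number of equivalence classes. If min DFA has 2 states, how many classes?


Myhill-Nerode theorem:
Number of equivalence classes = number of states in minimal DFA
Minimal DFA states = 2
Therefore equivalence classes = 2

2


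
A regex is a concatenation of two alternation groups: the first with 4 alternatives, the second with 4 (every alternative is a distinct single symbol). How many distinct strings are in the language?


First group: 4 alternatives
Second group: 4 alternatives
Concatenation: each choice from group 1 pairs with each from group 2
Total = 4 x 4 = 16

16


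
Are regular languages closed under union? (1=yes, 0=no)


Regular languages are closed under all standard operations:
- Union: Yes (product construction)
- Intersection: Yes (product construction)
- Complement: Yes (swap accept/reject)
- Concatenation: Yes (NFA construction)
Operation: union -> Closed

1


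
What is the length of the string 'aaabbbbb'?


String: 'aaabbbbb'
Counting characters:
  'a' appears 3 time(s)
  'b' appears 5 time(s)
Total length = 3 + 5 = 8

8


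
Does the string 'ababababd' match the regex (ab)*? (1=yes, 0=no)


Pattern: (ab)*
String: 'ababababd'
Pattern requires: zero or more repetitions of 'ab'
Length 9 is odd -> cannot be (ab)* -> no match
Result: 0

0


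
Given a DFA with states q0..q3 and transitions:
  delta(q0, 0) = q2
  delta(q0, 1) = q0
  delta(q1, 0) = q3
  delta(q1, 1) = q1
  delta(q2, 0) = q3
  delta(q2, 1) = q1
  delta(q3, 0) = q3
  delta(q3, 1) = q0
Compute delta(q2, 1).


Looking up transition function:
delta(q2, 1) in the table
Row: q2, Column: 1
Result: q1

q1


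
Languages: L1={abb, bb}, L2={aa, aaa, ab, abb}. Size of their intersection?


L1 = {abb, bb}
L2 = {aa, aaa, ab, abb}
Checking each string in L1 against L2:
  'abb': in L2? Yes
  'bb': in L2? No
Intersection = {abb}
|L1 ∩ L2| = 1

1


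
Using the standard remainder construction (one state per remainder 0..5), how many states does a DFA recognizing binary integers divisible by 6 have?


Divisibility by 6 is tracked via the remainder mod 6: 0, 1, ..., 5
The construction assigns one state to each remainder
Number of remainders = 6

6


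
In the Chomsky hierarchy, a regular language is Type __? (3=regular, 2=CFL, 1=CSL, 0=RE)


Chomsky hierarchy levels:
  Type 3: Regular (DFA/NFA/regex)
  Type 2: Context-free (PDA)
  Type 1: Context-sensitive
  Type 0: Recursively enumerable (TM)
'regular' corresponds to Type 3

3


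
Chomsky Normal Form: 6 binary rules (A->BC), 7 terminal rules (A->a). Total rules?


CNF allows two rule forms:
  A -> BC (binary): 6 rules
  A -> a (terminal): 7 rules
Total = 6 + 7 = 13

13


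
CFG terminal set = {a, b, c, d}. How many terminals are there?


Terminal symbols: a, b, c, d
Counting each: a (#1), b (#2), c (#3), d (#4)
Total = 4

4


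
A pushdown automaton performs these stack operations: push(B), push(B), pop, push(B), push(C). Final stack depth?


Tracing stack operations:
  push(B) -> stack = [B], depth=1
  push(B) -> stack = [B,B], depth=2
  pop -> removed B, stack = [B], depth=1
  push(B) -> stack = [B,B], depth=2
  push(C) -> stack = [B,B,C], depth=3
Final depth = 3

3


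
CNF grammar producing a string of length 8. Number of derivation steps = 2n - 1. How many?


Chomsky Normal Form derivation:
String length n = 8
Each step either:
  - Splits a nonterminal into two (n-1 such steps)
  - Converts a nonterminal to terminal (n such steps)
Total = (n-1) + n = 2n - 1
= 2(8) - 1
= 16 - 1
= 15

15


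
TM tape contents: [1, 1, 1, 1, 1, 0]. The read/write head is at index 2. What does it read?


Tape: [1, 1, 1, 1, 1, 0]
Positions: 0 1 2 3 4 5
Values:    1 1 1 1 1 0
Head at position 2
tape[2] = 1

1


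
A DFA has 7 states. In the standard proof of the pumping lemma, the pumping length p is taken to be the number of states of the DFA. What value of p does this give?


Pumping lemma for regular languages (standard proof):
Take p = |Q|, the number of DFA states.
Any string of length >= |Q| passes through |Q|+1 states while reading its first |Q| symbols,
so by pigeonhole some state repeats, giving the loop that can be pumped.
Here |Q| = 7
Therefore the proof uses p = 7

7


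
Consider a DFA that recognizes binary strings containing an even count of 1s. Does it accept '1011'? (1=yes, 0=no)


DFA has 2 states: q_even (start, accept=yes) and q_odd
Processing string '1011' character by character:
  Position 0: read '1', 1-count=1 -> q_odd
  Position 1: read '0', 1-count=1 -> q_odd (no change)
  Position 2: read '1', 1-count=2 -> q_even
  Position 3: read '1', 1-count=3 -> q_odd
Final state: q_odd, total 1s = 3 (odd); the DFA requires an even count -> reject

0


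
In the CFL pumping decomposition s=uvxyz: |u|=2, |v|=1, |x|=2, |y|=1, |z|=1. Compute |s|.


|s| = |u| + |v| + |x| + |y| + |z|
= 2 + 1 + 2 + 1 + 1
= 3 + 2 + 2
= 5 + 2
= 7

7


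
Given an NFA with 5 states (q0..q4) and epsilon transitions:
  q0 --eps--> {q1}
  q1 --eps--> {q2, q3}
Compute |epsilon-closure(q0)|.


Starting from q0
Initialize closure = {q0}
Follow epsilon from q0 -> add q1
Follow epsilon from q1 -> add q2
Follow epsilon from q1 -> add q3
Final closure: {q0, q1, q2, q3}
Size = 4

4


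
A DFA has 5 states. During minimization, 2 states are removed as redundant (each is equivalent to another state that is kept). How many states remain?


Original DFA: 5 states
Redundant states removed: 2
Minimized states = original - removed
= 5 - 2
= 3

3


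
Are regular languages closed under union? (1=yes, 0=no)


Regular languages are closed under:
- Union (DFA product construction)
- Intersection (DFA product construction)
- Complement (swap accept/reject states)
- Concatenation (NFA construction)
- Kleene star (NFA construction)
union is in this list
Therefore: closed

1


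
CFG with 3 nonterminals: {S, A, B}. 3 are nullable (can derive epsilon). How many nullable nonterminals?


Nonterminals: {S, A, B}
A nonterminal is nullable if it can derive epsilon
Counting nullable nonterminals: 3
Total nullable = 3

3


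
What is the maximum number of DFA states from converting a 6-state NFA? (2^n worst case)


NFA has 6 states
Subset construction: each DFA state = subset of NFA states
Maximum subsets = 2^6
2^6 = 64

64


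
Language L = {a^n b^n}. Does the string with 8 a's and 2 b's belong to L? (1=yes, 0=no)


Language requires equal numbers of a's and b's
PDA pushes for each 'a', pops for each 'b'
Number of a's = 8
Number of b's = 2
8 != 2 -> Reject

0


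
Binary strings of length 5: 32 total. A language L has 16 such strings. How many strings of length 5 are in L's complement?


Alphabet: {0,1}
String length: 5
Total strings of length 5 = 2^5 = 32
Strings in L = 16
Complement = total - |L|
= 32 - 16
= 16

16


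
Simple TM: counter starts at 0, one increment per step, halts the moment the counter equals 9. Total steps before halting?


Counter starts at 0. Counting sequence:
  Step 1: counter = 1
  Step 2: counter = 2
  Step 3: counter = 3
  Step 4: counter = 4
  Step 5: counter = 5
  Step 6: counter = 6
  ...
  Step 9: counter = 9
Counter reached 9 -> halt
Total steps = 9

9


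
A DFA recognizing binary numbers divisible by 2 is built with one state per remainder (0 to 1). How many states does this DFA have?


Divisibility by 2 is tracked via the remainder mod 2: 0, 1, ..., 1
The construction assigns one state to each remainder
Number of remainders = 2

2


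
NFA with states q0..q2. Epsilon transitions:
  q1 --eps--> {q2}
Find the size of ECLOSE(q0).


Starting from q0
Initialize closure = {q0}
q0 has no outgoing epsilon transitions -> nothing to add
Final closure: {q0}
Size = 1

1


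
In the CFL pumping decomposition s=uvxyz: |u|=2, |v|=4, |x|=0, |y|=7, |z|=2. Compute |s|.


|s| = |u| + |v| + |x| + |y| + |z|
= 2 + 4 + 0 + 7 + 2
= 6 + 0 + 9
= 6 + 9
= 15

15


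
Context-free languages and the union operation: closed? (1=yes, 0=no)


CFL closure properties:
  Closed under: union, concatenation, Kleene star
  NOT closed under: intersection, complement
Operation 'union' is in closed list -> Yes (closed)

1


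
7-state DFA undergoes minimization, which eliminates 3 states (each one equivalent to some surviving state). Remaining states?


Original DFA: 7 states
Redundant states removed: 3
Minimized states = original - removed
= 7 - 3
= 4

4


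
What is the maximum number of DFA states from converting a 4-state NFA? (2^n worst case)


NFA has 4 states
Subset construction: each DFA state = subset of NFA states
Maximum subsets = 2^4
2^4 = 16

16


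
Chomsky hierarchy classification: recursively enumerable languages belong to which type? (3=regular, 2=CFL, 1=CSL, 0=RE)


Chomsky hierarchy levels:
  Type 3: Regular (DFA/NFA/regex)
  Type 2: Context-free (PDA)
  Type 1: Context-sensitive
  Type 0: Recursively enumerable (TM)
'recursively enumerable' corresponds to Type 0

0


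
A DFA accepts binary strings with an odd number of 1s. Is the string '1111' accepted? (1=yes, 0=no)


DFA has 2 states: q_even (start, accept=no) and q_odd
Processing string '1111' character by character:
  Position 0: read '1', 1-count=1 -> q_odd
  Position 1: read '1', 1-count=2 -> q_even
  Position 2: read '1', 1-count=3 -> q_odd
  Position 3: read '1', 1-count=4 -> q_even
Final state: q_even, total 1s = 4 (even); the DFA requires an odd count -> reject

0


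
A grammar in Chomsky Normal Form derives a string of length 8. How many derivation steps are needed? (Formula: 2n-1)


Chomsky Normal Form derivation:
String length n = 8
Each step either:
  - Splits a nonterminal into two (n-1 such steps)
  - Converts a nonterminal to terminal (n such steps)
Total = (n-1) + n = 2n - 1
= 2(8) - 1
= 16 - 1
= 15

15


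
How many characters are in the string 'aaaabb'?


String: 'aaaabb'
Counting characters:
  'a' appears 4 time(s)
  'b' appears 2 time(s)
Total length = 4 + 2 = 6

6


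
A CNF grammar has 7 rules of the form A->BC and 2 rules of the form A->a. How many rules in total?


CNF allows two rule forms:
  A -> BC (binary): 7 rules
  A -> a (terminal): 2 rules
Total = 7 + 2 = 9

9


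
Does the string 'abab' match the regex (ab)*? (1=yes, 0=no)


Pattern: (ab)*
String: 'abab'
Pattern requires: zero or more repetitions of 'ab'
Pairs: ['ab', 'ab']
All pairs are 'ab'? Yes
Result: 1

1


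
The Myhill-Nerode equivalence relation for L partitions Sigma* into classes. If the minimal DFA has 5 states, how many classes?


Myhill-Nerode theorem:
Number of equivalence classes = number of states in minimal DFA
Minimal DFA states = 5
Therefore equivalence classes = 5

5


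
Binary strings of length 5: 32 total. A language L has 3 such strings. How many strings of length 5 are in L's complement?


Alphabet: {0,1}
String length: 5
Total strings of length 5 = 2^5 = 32
Strings in L = 3
Complement = total - |L|
= 32 - 3
= 29

29


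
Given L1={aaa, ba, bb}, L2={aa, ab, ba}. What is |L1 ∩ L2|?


L1 = {aaa, ba, bb}
L2 = {aa, ab, ba}
Checking each string in L1 against L2:
  'aaa': in L2? No
  'ba': in L2? Yes
  'bb': in L2? No
Intersection = {ba}
|L1 ∩ L2| = 1

1


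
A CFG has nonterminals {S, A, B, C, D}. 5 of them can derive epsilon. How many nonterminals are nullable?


Nonterminals: {S, A, B, C, D}
A nonterminal is nullable if it can derive epsilon
Counting nullable nonterminals: 5
Total nullable = 5

5


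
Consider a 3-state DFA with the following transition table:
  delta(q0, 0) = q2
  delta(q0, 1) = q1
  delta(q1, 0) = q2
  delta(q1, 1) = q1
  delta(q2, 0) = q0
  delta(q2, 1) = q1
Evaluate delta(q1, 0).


Looking up transition function:
delta(q1, 0) in the table
Row: q1, Column: 0
Result: q2

q2


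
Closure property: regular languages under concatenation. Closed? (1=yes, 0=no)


Regular languages are closed under:
- Union (DFA product construction)
- Intersection (DFA product construction)
- Complement (swap accept/reject states)
- Concatenation (NFA construction)
- Kleene star (NFA construction)
concatenation is in this list
Therefore: closed

1


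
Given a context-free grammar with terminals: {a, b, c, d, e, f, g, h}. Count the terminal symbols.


Terminal symbols: a, b, c, d, e, f, g, h
Counting each: a (#1), b (#2), c (#3), d (#4), e (#5), f (#6), g (#7), h (#8)
Total = 8

8


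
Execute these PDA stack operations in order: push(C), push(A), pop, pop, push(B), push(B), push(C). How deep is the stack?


Tracing stack operations:
  push(C) -> stack = [C], depth=1
  push(A) -> stack = [C,A], depth=2
  pop -> removed A, stack = [C], depth=1
  pop -> removed C, stack = [], depth=0
  push(B) -> stack = [B], depth=1
  push(B) -> stack = [B,B], depth=2
  push(C) -> stack = [B,B,C], depth=3
Final depth = 3

3


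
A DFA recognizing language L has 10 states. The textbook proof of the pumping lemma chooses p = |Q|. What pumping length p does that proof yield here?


Pumping lemma for regular languages (standard proof):
Take p = |Q|, the number of DFA states.
Any string of length >= |Q| passes through |Q|+1 states while reading its first |Q| symbols,
so by pigeonhole some state repeats, giving the loop that can be pumped.
Here |Q| = 10
Therefore the proof uses p = 10

10


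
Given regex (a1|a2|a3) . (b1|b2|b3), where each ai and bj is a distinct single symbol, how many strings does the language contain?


First group: 3 alternatives
Second group: 3 alternatives
Concatenation: each choice from group 1 pairs with each from group 2
Total = 3 x 3 = 9

9


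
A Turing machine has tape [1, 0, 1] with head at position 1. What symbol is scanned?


Tape: [1, 0, 1]
Positions: 0 1 2
Values:    1 0 1
Head at position 1
tape[1] = 0

0


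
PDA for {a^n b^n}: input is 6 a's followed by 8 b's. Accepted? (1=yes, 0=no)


Language requires equal numbers of a's and b's
PDA pushes for each 'a', pops for each 'b'
Number of a's = 6
Number of b's = 8
6 != 8 -> Reject

0


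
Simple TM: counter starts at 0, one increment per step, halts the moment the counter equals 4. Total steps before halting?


Counter starts at 0. Counting sequence:
  Step 1: counter = 1
  Step 2: counter = 2
  Step 3: counter = 3
  Step 4: counter = 4
Counter reached 4 -> halt
Total steps = 4

4


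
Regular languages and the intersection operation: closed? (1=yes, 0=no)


Regular languages are closed under all standard operations:
- Union: Yes (product construction)
- Intersection: Yes (product construction)
- Complement: Yes (swap accept/reject)
- Concatenation: Yes (NFA construction)
Operation: intersection -> Closed

1


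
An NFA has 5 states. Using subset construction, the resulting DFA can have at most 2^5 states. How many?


NFA has 5 states
Subset construction: each DFA state = subset of NFA states
Maximum subsets = 2^5
2^5 = 32

32


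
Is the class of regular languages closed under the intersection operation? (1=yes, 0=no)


Regular languages are closed under:
- Union (DFA product construction)
- Intersection (DFA product construction)
- Complement (swap accept/reject states)
- Concatenation (NFA construction)
- Kleene star (NFA construction)
intersection is in this list
Therefore: closed

1


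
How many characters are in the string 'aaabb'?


String: 'aaabb'
Counting characters:
  'a' appears 3 time(s)
  'b' appears 2 time(s)
Total length = 3 + 2 = 5

5


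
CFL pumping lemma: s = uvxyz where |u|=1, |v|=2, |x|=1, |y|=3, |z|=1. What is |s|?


|s| = |u| + |v| + |x| + |y| + |z|
= 1 + 2 + 1 + 3 + 1
= 3 + 1 + 4
= 4 + 4
= 8

8


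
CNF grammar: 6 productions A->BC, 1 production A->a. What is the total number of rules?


CNF allows two rule forms:
  A -> BC (binary): 6 rules
  A -> a (terminal): 1 rule
Total = 6 + 1 = 7

7


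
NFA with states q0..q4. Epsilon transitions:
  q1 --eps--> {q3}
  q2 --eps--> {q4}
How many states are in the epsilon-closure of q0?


Starting from q0
Initialize closure = {q0}
q0 has no outgoing epsilon transitions -> nothing to add
Final closure: {q0}
Size = 1

1


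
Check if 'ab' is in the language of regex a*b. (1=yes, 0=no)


Pattern: a*b
String: 'ab'
Pattern requires: zero or more 'a's followed by exactly one 'b'
Found 1 leading 'a's
Remaining: 'b'
Remaining is exactly 'b' -> match
Result: 1

1


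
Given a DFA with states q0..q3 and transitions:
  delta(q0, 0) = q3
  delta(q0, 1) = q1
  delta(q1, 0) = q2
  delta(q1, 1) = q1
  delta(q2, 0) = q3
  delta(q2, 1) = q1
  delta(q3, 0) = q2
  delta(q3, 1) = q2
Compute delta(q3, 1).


Looking up transition function:
delta(q3, 1) in the table
Row: q3, Column: 1
Result: q2

q2


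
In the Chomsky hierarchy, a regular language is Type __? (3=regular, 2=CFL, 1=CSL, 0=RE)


Chomsky hierarchy levels:
  Type 3: Regular (DFA/NFA/regex)
  Type 2: Context-free (PDA)
  Type 1: Context-sensitive
  Type 0: Recursively enumerable (TM)
'regular' corresponds to Type 3

3


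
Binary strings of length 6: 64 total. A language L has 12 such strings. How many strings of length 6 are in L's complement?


Alphabet: {0,1}
String length: 6
Total strings of length 6 = 2^6 = 64
Strings in L = 12
Complement = total - |L|
= 64 - 12
= 52

52


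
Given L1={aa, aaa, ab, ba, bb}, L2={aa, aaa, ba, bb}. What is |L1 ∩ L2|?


L1 = {aa, aaa, ab, ba, bb}
L2 = {aa, aaa, ba, bb}
Checking each string in L1 against L2:
  'aa': in L2? Yes
  'aaa': in L2? Yes
  'ab': in L2? No
  'ba': in L2? Yes
  'bb': in L2? Yes
Intersection = {aa, aaa, ba, bb}
|L1 ∩ L2| = 4

4


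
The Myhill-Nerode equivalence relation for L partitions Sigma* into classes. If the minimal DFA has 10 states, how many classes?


Myhill-Nerode theorem:
Number of equivalence classes = number of states in minimal DFA
Minimal DFA states = 10
Therefore equivalence classes = 10

10


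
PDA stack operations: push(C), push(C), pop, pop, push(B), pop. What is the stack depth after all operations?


Tracing stack operations:
  push(C) -> stack = [C], depth=1
  push(C) -> stack = [C,C], depth=2
  pop -> removed C, stack = [C], depth=1
  pop -> removed C, stack = [], depth=0
  push(B) -> stack = [B], depth=1
  pop -> removed B, stack = [], depth=0
Final depth = 0

0


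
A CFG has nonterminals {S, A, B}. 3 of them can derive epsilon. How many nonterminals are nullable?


Nonterminals: {S, A, B}
A nonterminal is nullable if it can derive epsilon
Counting nullable nonterminals: 3
Total nullable = 3

3


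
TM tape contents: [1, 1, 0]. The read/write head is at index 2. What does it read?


Tape: [1, 1, 0]
Positions: 0 1 2
Values:    1 1 0
Head at position 2
tape[2] = 0

0


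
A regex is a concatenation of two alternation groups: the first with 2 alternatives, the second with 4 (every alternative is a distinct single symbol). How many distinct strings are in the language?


First group: 2 alternatives
Second group: 4 alternatives
Concatenation: each choice from group 1 pairs with each from group 2
Total = 2 x 4 = 8

8


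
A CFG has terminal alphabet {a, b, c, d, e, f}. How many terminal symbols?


Terminal symbols: a, b, c, d, e, f
Counting each: a (#1), b (#2), c (#3), d (#4), e (#5), f (#6)
Total = 6

6


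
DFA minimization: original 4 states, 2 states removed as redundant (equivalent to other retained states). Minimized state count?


Original DFA: 4 states
Redundant states removed: 2
Minimized states = original - removed
= 4 - 2
= 2

2


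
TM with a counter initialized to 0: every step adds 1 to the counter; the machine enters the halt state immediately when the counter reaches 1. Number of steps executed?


Counter starts at 0. Counting sequence:
  Step 1: counter = 1
Counter reached 1 -> halt
Total steps = 1

1


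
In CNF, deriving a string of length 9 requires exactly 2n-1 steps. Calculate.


Chomsky Normal Form derivation:
String length n = 9
Each step either:
  - Splits a nonterminal into two (n-1 such steps)
  - Converts a nonterminal to terminal (n such steps)
Total = (n-1) + n = 2n - 1
= 2(9) - 1
= 18 - 1
= 17

17


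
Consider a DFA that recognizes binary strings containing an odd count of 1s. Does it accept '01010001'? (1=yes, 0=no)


DFA has 2 states: q_even (start, accept=no) and q_odd
Processing string '01010001' character by character:
  Position 0: read '0', 1-count=0 -> q_even (no change)
  Position 1: read '1', 1-count=1 -> q_odd
  Position 2: read '0', 1-count=1 -> q_odd (no change)
  Position 3: read '1', 1-count=2 -> q_even
  Position 4: read '0', 1-count=2 -> q_even (no change)
  Position 5: read '0', 1-count=2 -> q_even (no change)
  Position 6: read '0', 1-count=2 -> q_even (no change)
  Position 7: read '1', 1-count=3 -> q_odd
Final state: q_odd, total 1s = 3 (odd); the DFA requires an odd count -> accept

1


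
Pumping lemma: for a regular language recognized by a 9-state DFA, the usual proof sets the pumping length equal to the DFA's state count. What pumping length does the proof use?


Pumping lemma for regular languages (standard proof):
Take p = |Q|, the number of DFA states.
Any string of length >= |Q| passes through |Q|+1 states while reading its first |Q| symbols,
so by pigeonhole some state repeats, giving the loop that can be pumped.
Here |Q| = 9
Therefore the proof uses p = 9

9


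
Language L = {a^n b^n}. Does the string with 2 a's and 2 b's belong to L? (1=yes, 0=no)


Language requires equal numbers of a's and b's
PDA pushes for each 'a', pops for each 'b'
Number of a's = 2
Number of b's = 2
2 == 2 -> Accept

1


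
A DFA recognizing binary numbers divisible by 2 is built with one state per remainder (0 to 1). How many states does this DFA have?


Divisibility by 2 is tracked via the remainder mod 2: 0, 1, ..., 1
The construction assigns one state to each remainder
Number of remainders = 2

2


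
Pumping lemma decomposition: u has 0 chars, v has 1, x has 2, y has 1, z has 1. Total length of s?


|s| = |u| + |v| + |x| + |y| + |z|
= 0 + 1 + 2 + 1 + 1
= 1 + 2 + 2
= 3 + 2
= 5

5


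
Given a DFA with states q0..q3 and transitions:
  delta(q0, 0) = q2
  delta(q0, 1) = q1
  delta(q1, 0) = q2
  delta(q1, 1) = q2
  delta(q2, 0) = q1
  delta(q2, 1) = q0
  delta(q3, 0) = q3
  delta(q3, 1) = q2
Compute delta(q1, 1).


Looking up transition function:
delta(q1, 1) in the table
Row: q1, Column: 1
Result: q2

q2


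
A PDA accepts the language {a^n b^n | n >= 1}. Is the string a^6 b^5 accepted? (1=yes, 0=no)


Language requires equal numbers of a's and b's
PDA pushes for each 'a', pops for each 'b'
Number of a's = 6
Number of b's = 5
6 != 5 -> Reject

0


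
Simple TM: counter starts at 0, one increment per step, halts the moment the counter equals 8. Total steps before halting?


Counter starts at 0. Counting sequence:
  Step 1: counter = 1
  Step 2: counter = 2
  Step 3: counter = 3
  Step 4: counter = 4
  Step 5: counter = 5
  Step 6: counter = 6
  Step 7: counter = 7
  Step 8: counter = 8
Counter reached 8 -> halt
Total steps = 8

8


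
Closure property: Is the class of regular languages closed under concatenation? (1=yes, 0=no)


Regular languages are closed under all standard operations:
- Union: Yes (product construction)
- Intersection: Yes (product construction)
- Complement: Yes (swap accept/reject)
- Concatenation: Yes (NFA construction)
Operation: concatenation -> Closed

1


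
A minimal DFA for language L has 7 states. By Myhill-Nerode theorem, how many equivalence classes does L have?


Myhill-Nerode theorem:
Number of equivalence classes = number of states in minimal DFA
Minimal DFA states = 7
Therefore equivalence classes = 7

7


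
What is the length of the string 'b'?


String: 'b'
Counting characters:
  'b' appears 1 time(s)
Total length = 0 + 1 = 1

1


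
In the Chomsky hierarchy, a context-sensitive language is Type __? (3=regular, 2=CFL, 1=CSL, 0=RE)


Chomsky hierarchy levels:
  Type 3: Regular (DFA/NFA/regex)
  Type 2: Context-free (PDA)
  Type 1: Context-sensitive
  Type 0: Recursively enumerable (TM)
'context-sensitive' corresponds to Type 1

1


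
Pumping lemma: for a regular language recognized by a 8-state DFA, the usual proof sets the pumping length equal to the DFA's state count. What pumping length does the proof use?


Pumping lemma for regular languages (standard proof):
Take p = |Q|, the number of DFA states.
Any string of length >= |Q| passes through |Q|+1 states while reading its first |Q| symbols,
so by pigeonhole some state repeats, giving the loop that can be pumped.
Here |Q| = 8
Therefore the proof uses p = 8

8


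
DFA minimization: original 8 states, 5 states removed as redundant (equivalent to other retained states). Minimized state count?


Original DFA: 8 states
Redundant states removed: 5
Minimized states = original - removed
= 8 - 5
= 3

3


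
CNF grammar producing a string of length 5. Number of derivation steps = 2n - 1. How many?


Chomsky Normal Form derivation:
String length n = 5
Each step either:
  - Splits a nonterminal into two (n-1 such steps)
  - Converts a nonterminal to terminal (n such steps)
Total = (n-1) + n = 2n - 1
= 2(5) - 1
= 10 - 1
= 9

9


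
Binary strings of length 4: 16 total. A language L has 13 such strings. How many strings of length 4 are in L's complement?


Alphabet: {0,1}
String length: 4
Total strings of length 4 = 2^4 = 16
Strings in L = 13
Complement = total - |L|
= 16 - 13
= 3

3


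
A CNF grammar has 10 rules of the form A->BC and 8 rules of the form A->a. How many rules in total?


CNF allows two rule forms:
  A -> BC (binary): 10 rules
  A -> a (terminal): 8 rules
Total = 10 + 8 = 18

18


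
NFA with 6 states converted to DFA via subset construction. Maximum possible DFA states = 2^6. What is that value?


NFA has 6 states
Subset construction: each DFA state = subset of NFA states
Maximum subsets = 2^6
2^6 = 64

64


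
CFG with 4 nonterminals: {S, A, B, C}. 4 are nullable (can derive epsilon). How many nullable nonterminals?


Nonterminals: {S, A, B, C}
A nonterminal is nullable if it can derive epsilon
Counting nullable nonterminals: 4
Total nullable = 4

4


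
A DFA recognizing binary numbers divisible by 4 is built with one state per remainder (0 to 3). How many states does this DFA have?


Divisibility by 4 is tracked via the remainder mod 4: 0, 1, ..., 3
The construction assigns one state to each remainder
Number of remainders = 4

4


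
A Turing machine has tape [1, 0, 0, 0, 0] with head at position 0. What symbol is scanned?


Tape: [1, 0, 0, 0, 0]
Positions: 0 1 2 3 4
Values:    1 0 0 0 0
Head at position 0
tape[0] = 1

1


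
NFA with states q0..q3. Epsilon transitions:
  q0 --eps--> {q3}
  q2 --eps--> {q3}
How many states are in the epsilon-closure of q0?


Starting from q0
Initialize closure = {q0}
Follow epsilon from q0 -> add q3
Final closure: {q0, q3}
Size = 2

2
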